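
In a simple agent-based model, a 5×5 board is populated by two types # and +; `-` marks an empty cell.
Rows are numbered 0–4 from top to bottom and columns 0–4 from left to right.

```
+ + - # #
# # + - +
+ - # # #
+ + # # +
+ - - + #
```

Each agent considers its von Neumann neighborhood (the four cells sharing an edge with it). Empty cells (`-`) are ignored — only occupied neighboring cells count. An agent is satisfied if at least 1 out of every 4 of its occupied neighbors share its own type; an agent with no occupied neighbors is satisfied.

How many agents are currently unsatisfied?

(0,0)+ 1/2 ✓
(0,1)+ 1/2 ✓
(0,3)# 1/1 ✓
(0,4)# 1/2 ✓
(1,0)# 1/3 ✓
(1,1)# 1/3 ✓
(1,2)+ 0/2 ✗
(1,4)+ 0/2 ✗
(2,0)+ 1/2 ✓
(2,2)# 2/3 ✓
(2,3)# 3/3 ✓
(2,4)# 1/3 ✓
(3,0)+ 3/3 ✓
(3,1)+ 1/2 ✓
(3,2)# 2/3 ✓
(3,3)# 2/4 ✓
(3,4)+ 0/3 ✗
(4,0)+ 1/1 ✓
(4,3)+ 0/2 ✗
(4,4)# 0/2 ✗
Unsatisfied: (1,2), (1,4), (3,4), (4,3), (4,4) — 5 in total.

5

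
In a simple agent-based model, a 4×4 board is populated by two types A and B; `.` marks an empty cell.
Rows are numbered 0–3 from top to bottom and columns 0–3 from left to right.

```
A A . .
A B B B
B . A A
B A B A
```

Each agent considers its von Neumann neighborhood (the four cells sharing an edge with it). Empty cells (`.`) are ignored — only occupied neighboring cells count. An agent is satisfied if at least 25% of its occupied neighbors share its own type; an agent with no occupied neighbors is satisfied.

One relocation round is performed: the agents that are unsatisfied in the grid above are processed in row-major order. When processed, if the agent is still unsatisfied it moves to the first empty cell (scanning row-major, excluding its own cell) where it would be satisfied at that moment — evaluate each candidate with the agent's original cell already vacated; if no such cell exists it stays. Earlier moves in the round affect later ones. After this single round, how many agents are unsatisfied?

Initially unsatisfied (in order): (3,1), (3,2).
  (3,1) → (0,2).
  (3,2) → (0,3).
Resulting grid:
A A A B
A B B B
B . A A
B . . A
All satisfied now.

0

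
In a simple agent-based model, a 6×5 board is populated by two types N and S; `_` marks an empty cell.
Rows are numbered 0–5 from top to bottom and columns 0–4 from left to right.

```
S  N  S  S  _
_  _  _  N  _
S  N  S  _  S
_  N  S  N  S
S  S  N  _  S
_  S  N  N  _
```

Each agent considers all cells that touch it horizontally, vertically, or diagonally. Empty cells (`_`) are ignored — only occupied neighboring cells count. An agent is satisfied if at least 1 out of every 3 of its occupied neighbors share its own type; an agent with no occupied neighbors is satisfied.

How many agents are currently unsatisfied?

8

(0,0)S 0/1 ✗
(0,1)N 0/2 ✗
(0,2)S 1/3 ✓
(0,3)S 1/2 ✓
(1,3)N 0/4 ✗
(2,0)S 0/2 ✗
(2,1)N 1/4 ✗
(2,2)S 1/5 ✗
(2,4)S 1/3 ✓
(3,1)N 2/7 ✗
(3,2)S 2/6 ✓
(3,3)N 1/6 ✗
(3,4)S 2/3 ✓
(4,0)S 2/3 ✓
(4,1)S 3/6 ✓
(4,2)N 4/7 ✓
(4,4)S 1/3 ✓
(5,1)S 2/4 ✓
(5,2)N 2/4 ✓
(5,3)N 2/3 ✓
Unsatisfied: (0,0), (0,1), (1,3), (2,0), (2,1), (2,2), (3,1), (3,3) — 8 in total.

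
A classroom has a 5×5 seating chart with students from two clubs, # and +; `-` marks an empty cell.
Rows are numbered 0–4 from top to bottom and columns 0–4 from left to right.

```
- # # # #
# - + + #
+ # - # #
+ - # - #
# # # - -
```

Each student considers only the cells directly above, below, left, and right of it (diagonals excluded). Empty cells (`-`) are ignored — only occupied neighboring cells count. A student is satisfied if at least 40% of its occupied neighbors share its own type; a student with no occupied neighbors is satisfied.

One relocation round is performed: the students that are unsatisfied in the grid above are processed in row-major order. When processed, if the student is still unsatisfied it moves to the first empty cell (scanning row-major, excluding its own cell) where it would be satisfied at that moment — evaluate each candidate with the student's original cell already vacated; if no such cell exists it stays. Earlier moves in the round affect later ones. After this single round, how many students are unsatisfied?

Initially unsatisfied (in order): (1,0), (1,3), (2,0), (2,1).
  (1,0) → (0,0).
  (1,3) → (1,0).
  (2,0): now satisfied by earlier moves; stays.
  (2,1) → (1,3).
Resulting grid:
# # # # #
+ - + # #
+ - - # #
+ - # - #
# # # - -
Unsatisfied now: (1,2).

1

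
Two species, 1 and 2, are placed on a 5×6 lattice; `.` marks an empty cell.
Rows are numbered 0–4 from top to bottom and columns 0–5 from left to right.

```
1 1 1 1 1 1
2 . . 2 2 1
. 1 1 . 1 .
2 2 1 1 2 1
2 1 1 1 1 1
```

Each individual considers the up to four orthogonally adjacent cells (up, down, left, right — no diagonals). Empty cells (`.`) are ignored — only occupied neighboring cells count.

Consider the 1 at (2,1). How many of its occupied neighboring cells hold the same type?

Occupied neighbors of (2,1): (3,1)=2, (2,2)=1.
Same type (1): 1 of 2.

1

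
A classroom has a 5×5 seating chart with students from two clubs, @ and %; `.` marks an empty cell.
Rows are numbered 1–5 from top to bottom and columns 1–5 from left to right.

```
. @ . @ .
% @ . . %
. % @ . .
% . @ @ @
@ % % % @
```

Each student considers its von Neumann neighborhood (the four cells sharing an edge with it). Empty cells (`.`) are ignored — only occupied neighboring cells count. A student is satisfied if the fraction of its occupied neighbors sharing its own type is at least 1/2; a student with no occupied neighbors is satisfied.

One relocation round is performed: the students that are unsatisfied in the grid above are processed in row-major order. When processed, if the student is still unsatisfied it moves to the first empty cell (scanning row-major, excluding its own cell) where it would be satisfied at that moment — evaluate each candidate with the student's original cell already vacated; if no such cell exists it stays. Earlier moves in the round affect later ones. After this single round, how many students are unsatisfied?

Initially unsatisfied (in order): (2,1), (2,2), (3,2), (4,1), (5,1), (5,4).
  (2,1) → (1,5).
  (2,2): now satisfied by earlier moves; stays.
  (3,2) → (2,4).
  (4,1) → (3,1).
  (5,1) → (1,1).
  (5,4) → (3,5).
Resulting grid:
@ @ . @ %
. @ . % %
% . @ . %
. . @ @ @
. % % . @
Unsatisfied now: (1,4).

1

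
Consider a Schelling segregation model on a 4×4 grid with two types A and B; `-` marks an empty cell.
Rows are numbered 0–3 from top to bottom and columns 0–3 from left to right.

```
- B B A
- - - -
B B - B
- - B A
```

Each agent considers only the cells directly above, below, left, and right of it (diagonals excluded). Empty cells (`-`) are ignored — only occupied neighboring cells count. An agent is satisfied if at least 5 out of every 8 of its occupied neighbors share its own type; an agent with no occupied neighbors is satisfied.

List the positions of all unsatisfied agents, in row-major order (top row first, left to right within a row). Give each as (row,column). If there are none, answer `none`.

(0,2), (0,3), (2,3), (3,2), (3,3)

(0,1)B 1/1 ✓
(0,2)B 1/2 ✗
(0,3)A 0/1 ✗
(2,0)B 1/1 ✓
(2,1)B 1/1 ✓
(2,3)B 0/1 ✗
(3,2)B 0/1 ✗
(3,3)A 0/2 ✗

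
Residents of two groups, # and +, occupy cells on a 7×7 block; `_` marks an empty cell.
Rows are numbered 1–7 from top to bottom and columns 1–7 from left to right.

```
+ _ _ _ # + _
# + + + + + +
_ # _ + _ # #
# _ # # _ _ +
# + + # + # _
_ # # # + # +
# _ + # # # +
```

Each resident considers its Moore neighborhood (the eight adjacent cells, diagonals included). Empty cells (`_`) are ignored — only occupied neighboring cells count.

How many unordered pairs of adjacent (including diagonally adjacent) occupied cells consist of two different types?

50

Scan each occupied cell's neighbors to the right and below (and the two forward diagonals) so each pair is counted once.
Row 1: +(1,1)–#(2,1)≠ +(1,1)–+(2,2)= #(1,5)–+(1,6)≠ #(1,5)–+(2,5)≠ #(1,5)–+(2,6)≠ #(1,5)–+(2,4)≠ +(1,6)–+(2,6)= +(1,6)–+(2,7)= +(1,6)–+(2,5)=  → 5/9 unlike.
Row 2: #(2,1)–+(2,2)≠ #(2,1)–#(3,2)= +(2,2)–+(2,3)= +(2,2)–#(3,2)≠ +(2,3)–+(2,4)= +(2,3)–+(3,4)= +(2,3)–#(3,2)≠ +(2,4)–+(2,5)= +(2,4)–+(3,4)= +(2,5)–+(2,6)= +(2,5)–#(3,6)≠ +(2,5)–+(3,4)= +(2,6)–+(2,7)= +(2,6)–#(3,6)≠ +(2,6)–#(3,7)≠ +(2,7)–#(3,7)≠ +(2,7)–#(3,6)≠  → 8/17 unlike.
Row 3: #(3,2)–#(4,3)= #(3,2)–#(4,1)= +(3,4)–#(4,4)≠ +(3,4)–#(4,3)≠ #(3,6)–#(3,7)= #(3,6)–+(4,7)≠ #(3,7)–+(4,7)≠  → 4/7 unlike.
Row 4: #(4,1)–#(5,1)= #(4,1)–+(5,2)≠ #(4,3)–#(4,4)= #(4,3)–+(5,3)≠ #(4,3)–#(5,4)= #(4,3)–+(5,2)≠ #(4,4)–#(5,4)= #(4,4)–+(5,5)≠ #(4,4)–+(5,3)≠ +(4,7)–#(5,6)≠  → 6/10 unlike.
Row 5: #(5,1)–+(5,2)≠ #(5,1)–#(6,2)= +(5,2)–+(5,3)= +(5,2)–#(6,2)≠ +(5,2)–#(6,3)≠ +(5,3)–#(5,4)≠ +(5,3)–#(6,3)≠ +(5,3)–#(6,4)≠ +(5,3)–#(6,2)≠ #(5,4)–+(5,5)≠ #(5,4)–#(6,4)= #(5,4)–+(6,5)≠ #(5,4)–#(6,3)= +(5,5)–#(5,6)≠ +(5,5)–+(6,5)= +(5,5)–#(6,6)≠ +(5,5)–#(6,4)≠ #(5,6)–#(6,6)= #(5,6)–+(6,7)≠ #(5,6)–+(6,5)≠  → 14/20 unlike.
Row 6: #(6,2)–#(6,3)= #(6,2)–+(7,3)≠ #(6,2)–#(7,1)= #(6,3)–#(6,4)= #(6,3)–+(7,3)≠ #(6,3)–#(7,4)= #(6,4)–+(6,5)≠ #(6,4)–#(7,4)= #(6,4)–#(7,5)= #(6,4)–+(7,3)≠ +(6,5)–#(6,6)≠ +(6,5)–#(7,5)≠ +(6,5)–#(7,6)≠ +(6,5)–#(7,4)≠ #(6,6)–+(6,7)≠ #(6,6)–#(7,6)= #(6,6)–+(7,7)≠ #(6,6)–#(7,5)= +(6,7)–+(7,7)= +(6,7)–#(7,6)≠  → 11/20 unlike.
Row 7: +(7,3)–#(7,4)≠ #(7,4)–#(7,5)= #(7,5)–#(7,6)= #(7,6)–+(7,7)≠  → 2/4 unlike.
Total adjacent occupied pairs: 87; unlike-type pairs: 50.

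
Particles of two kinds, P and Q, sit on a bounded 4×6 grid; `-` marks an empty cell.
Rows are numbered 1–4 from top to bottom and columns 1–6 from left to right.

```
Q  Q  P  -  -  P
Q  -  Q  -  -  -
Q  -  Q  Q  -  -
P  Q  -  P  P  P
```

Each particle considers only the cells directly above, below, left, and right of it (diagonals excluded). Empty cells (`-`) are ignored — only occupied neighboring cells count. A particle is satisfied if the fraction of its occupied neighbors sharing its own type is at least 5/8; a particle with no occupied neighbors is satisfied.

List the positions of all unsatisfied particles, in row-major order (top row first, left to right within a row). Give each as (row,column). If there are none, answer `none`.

(1,1)Q 2/2 ok
(1,2)Q 1/2 unhappy
(1,3)P 0/2 unhappy
(1,6)P 0/0 ok
(2,1)Q 2/2 ok
(2,3)Q 1/2 unhappy
(3,1)Q 1/2 unhappy
(3,3)Q 2/2 ok
(3,4)Q 1/2 unhappy
(4,1)P 0/2 unhappy
(4,2)Q 0/1 unhappy
(4,4)P 1/2 unhappy
(4,5)P 2/2 ok
(4,6)P 1/1 ok

(1,2), (1,3), (2,3), (3,1), (3,4), (4,1), (4,2), (4,4)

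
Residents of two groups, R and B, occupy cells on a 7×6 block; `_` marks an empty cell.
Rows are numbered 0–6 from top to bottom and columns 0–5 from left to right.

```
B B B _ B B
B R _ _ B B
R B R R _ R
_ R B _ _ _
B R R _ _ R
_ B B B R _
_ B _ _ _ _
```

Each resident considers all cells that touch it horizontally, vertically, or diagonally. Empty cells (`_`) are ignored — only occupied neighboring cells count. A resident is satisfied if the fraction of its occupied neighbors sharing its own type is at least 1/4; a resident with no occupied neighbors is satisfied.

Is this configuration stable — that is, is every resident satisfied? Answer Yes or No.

(0,0)B 2/3 ✓
(0,1)B 3/4 ✓
(0,2)B 1/2 ✓
(0,4)B 3/3 ✓
(0,5)B 3/3 ✓
(1,0)B 3/5 ✓
(1,1)R 2/7 ✓
(1,4)B 3/5 ✓
(1,5)B 3/4 ✓
(2,0)R 2/4 ✓
(2,1)B 2/6 ✓
(2,2)R 3/5 ✓
(2,3)R 1/3 ✓
(2,5)R 0/2 ✗
(3,1)R 4/7 ✓
(3,2)B 1/6 ✗
(4,0)B 1/3 ✓
(4,1)R 2/6 ✓
(4,2)R 2/6 ✓
(4,5)R 1/1 ✓
(5,1)B 3/5 ✓
(5,2)B 3/5 ✓
(5,3)B 1/3 ✓
(5,4)R 1/2 ✓
(6,1)B 2/2 ✓
For instance (2,5) has only 0/2 same-type neighbors, below 1/4.

No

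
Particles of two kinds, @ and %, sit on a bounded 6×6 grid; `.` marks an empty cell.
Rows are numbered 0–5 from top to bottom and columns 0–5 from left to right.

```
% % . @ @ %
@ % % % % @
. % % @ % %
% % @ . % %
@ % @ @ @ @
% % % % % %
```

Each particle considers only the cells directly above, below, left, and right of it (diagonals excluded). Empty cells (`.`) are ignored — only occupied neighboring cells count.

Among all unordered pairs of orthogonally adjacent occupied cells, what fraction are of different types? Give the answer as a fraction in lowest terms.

23/50

Scan each occupied cell's neighbors to the right and below so each pair is counted once.
Row 0: %(0,0)–%(0,1)= %(0,0)–@(1,0)≠ %(0,1)–%(1,1)= @(0,3)–@(0,4)= @(0,3)–%(1,3)≠ @(0,4)–%(0,5)≠ @(0,4)–%(1,4)≠ %(0,5)–@(1,5)≠  → 5/8 unlike.
Row 1: @(1,0)–%(1,1)≠ %(1,1)–%(1,2)= %(1,1)–%(2,1)= %(1,2)–%(1,3)= %(1,2)–%(2,2)= %(1,3)–%(1,4)= %(1,3)–@(2,3)≠ %(1,4)–@(1,5)≠ %(1,4)–%(2,4)= @(1,5)–%(2,5)≠  → 4/10 unlike.
Row 2: %(2,1)–%(2,2)= %(2,1)–%(3,1)= %(2,2)–@(2,3)≠ %(2,2)–@(3,2)≠ @(2,3)–%(2,4)≠ %(2,4)–%(2,5)= %(2,4)–%(3,4)= %(2,5)–%(3,5)=  → 3/8 unlike.
Row 3: %(3,0)–%(3,1)= %(3,0)–@(4,0)≠ %(3,1)–@(3,2)≠ %(3,1)–%(4,1)= @(3,2)–@(4,2)= %(3,4)–%(3,5)= %(3,4)–@(4,4)≠ %(3,5)–@(4,5)≠  → 4/8 unlike.
Row 4: @(4,0)–%(4,1)≠ @(4,0)–%(5,0)≠ %(4,1)–@(4,2)≠ %(4,1)–%(5,1)= @(4,2)–@(4,3)= @(4,2)–%(5,2)≠ @(4,3)–@(4,4)= @(4,3)–%(5,3)≠ @(4,4)–@(4,5)= @(4,4)–%(5,4)≠ @(4,5)–%(5,5)≠  → 7/11 unlike.
Row 5: %(5,0)–%(5,1)= %(5,1)–%(5,2)= %(5,2)–%(5,3)= %(5,3)–%(5,4)= %(5,4)–%(5,5)=  → 0/5 unlike.
Total adjacent occupied pairs: 50; unlike-type pairs: 23.
23/50 is already in lowest terms.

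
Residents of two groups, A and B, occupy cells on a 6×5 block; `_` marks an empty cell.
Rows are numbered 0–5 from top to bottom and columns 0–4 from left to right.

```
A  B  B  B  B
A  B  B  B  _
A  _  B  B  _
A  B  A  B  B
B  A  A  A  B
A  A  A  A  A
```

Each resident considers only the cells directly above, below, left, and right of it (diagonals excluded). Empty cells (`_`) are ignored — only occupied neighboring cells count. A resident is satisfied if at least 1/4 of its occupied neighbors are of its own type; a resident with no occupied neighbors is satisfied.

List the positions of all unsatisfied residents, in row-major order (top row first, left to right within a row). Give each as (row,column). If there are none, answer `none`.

(0,0)A 1/2 ✓
(0,1)B 2/3 ✓
(0,2)B 3/3 ✓
(0,3)B 3/3 ✓
(0,4)B 1/1 ✓
(1,0)A 2/3 ✓
(1,1)B 2/3 ✓
(1,2)B 4/4 ✓
(1,3)B 3/3 ✓
(2,0)A 2/2 ✓
(2,2)B 2/3 ✓
(2,3)B 3/3 ✓
(3,0)A 1/3 ✓
(3,1)B 0/3 ✗
(3,2)A 1/4 ✓
(3,3)B 2/4 ✓
(3,4)B 2/2 ✓
(4,0)B 0/3 ✗
(4,1)A 2/4 ✓
(4,2)A 4/4 ✓
(4,3)A 2/4 ✓
(4,4)B 1/3 ✓
(5,0)A 1/2 ✓
(5,1)A 3/3 ✓
(5,2)A 3/3 ✓
(5,3)A 3/3 ✓
(5,4)A 1/2 ✓

(3,1), (4,0)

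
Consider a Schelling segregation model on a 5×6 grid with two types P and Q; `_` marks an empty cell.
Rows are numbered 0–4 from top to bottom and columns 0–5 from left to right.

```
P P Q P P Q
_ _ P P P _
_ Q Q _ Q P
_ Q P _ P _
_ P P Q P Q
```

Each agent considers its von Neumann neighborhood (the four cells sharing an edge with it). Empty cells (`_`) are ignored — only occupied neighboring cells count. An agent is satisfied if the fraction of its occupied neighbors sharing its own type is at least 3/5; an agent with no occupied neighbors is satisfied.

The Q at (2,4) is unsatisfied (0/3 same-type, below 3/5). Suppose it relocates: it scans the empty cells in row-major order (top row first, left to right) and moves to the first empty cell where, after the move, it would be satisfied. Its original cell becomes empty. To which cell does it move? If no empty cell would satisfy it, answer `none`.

Vacating (2,4). Empty cells in order:
  (1,0): 0/1 same-type → still unsatisfied.
  (1,1): 1/3 same-type → still unsatisfied.
  (1,5): 1/3 same-type → still unsatisfied.
  (2,0): 1/1 same-type → satisfied — stop here.

(2,0)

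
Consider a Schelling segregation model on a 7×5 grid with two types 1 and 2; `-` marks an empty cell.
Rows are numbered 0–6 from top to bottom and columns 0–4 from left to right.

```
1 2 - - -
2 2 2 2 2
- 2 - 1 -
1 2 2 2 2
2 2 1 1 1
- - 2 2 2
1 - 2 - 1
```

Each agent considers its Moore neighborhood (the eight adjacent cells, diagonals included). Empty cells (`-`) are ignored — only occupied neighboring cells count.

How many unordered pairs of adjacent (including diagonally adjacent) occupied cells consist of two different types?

31

Scan each occupied cell's neighbors to the right and below (and the two forward diagonals) so each pair is counted once.
From row 0: 3 unlike of 6 pairs (running 3/6).
From row 1: 3 unlike of 10 pairs (running 6/16).
From row 2: 4 unlike of 6 pairs (running 10/22).
From row 3: 11 unlike of 17 pairs (running 21/39).
From row 4: 8 unlike of 12 pairs (running 29/51).
From row 5: 2 unlike of 6 pairs (running 31/57).
Total adjacent occupied pairs: 57; unlike-type pairs: 31.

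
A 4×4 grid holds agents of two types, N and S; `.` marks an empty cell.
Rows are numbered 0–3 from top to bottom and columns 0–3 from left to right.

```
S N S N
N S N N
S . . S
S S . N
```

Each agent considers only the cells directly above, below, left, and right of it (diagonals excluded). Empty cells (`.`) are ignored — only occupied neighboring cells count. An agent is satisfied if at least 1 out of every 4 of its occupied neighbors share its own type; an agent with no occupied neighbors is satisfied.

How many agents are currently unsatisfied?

7

Row 0: (0,0)S 0/2 not · (0,1)N 0/3 not · (0,2)S 0/3 not · (0,3)N 1/2 satisfied
Row 1: (1,0)N 0/3 not · (1,1)S 0/3 not · (1,2)N 1/3 satisfied · (1,3)N 2/3 satisfied
Row 2: (2,0)S 1/2 satisfied · (2,3)S 0/2 not
Row 3: (3,0)S 2/2 satisfied · (3,1)S 1/1 satisfied · (3,3)N 0/1 not
Unsatisfied: (0,0), (0,1), (0,2), (1,0), (1,1), (2,3), (3,3) — 7 in total.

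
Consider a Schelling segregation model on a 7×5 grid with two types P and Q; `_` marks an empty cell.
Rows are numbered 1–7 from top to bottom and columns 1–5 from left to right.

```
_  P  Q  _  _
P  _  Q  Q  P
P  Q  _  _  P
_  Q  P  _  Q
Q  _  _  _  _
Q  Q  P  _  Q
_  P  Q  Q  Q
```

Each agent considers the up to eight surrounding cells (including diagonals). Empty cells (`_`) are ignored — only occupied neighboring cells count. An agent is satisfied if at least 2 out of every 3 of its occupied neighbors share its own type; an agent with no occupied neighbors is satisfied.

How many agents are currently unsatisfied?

13

(1,2)P 1/3 unhappy
(1,3)Q 2/3 ok
(2,1)P 2/3 ok
(2,3)Q 3/4 ok
(2,4)Q 2/4 unhappy
(2,5)P 1/2 unhappy
(3,1)P 1/3 unhappy
(3,2)Q 2/5 unhappy
(3,5)P 1/3 unhappy
(4,2)Q 2/4 unhappy
(4,3)P 0/2 unhappy
(4,5)Q 0/1 unhappy
(5,1)Q 3/3 ok
(6,1)Q 2/3 ok
(6,2)Q 3/5 unhappy
(6,3)P 1/4 unhappy
(6,5)Q 2/2 ok
(7,2)P 1/4 unhappy
(7,3)Q 2/4 unhappy
(7,4)Q 3/4 ok
(7,5)Q 2/2 ok
Unsatisfied: (1,2), (2,4), (2,5), (3,1), (3,2), (3,5), (4,2), (4,3), (4,5), (6,2), (6,3), (7,2), (7,3) — 13 in total.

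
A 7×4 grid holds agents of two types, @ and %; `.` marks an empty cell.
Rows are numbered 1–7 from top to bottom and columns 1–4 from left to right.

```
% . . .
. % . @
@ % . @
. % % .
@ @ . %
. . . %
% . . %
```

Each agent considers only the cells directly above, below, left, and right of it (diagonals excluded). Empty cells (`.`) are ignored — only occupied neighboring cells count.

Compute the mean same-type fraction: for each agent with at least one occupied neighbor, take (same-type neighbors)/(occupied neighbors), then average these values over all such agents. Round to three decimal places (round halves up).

0.819

(1,1)% — no occupied neighbors
(2,2)% 1/1
(2,4)@ 1/1
(3,1)@ 0/1
(3,2)% 2/3
(3,4)@ 1/1
(4,2)% 2/3
(4,3)% 1/1
(5,1)@ 1/1
(5,2)@ 1/2
(5,4)% 1/1
(6,4)% 2/2
(7,1)% — no occupied neighbors
(7,4)% 1/1
Sum over 12 agents: 1/1 + 1/1 + 0/1 + 2/3 + 1/1 + 2/3 + 1/1 + 1/1 + 1/2 + 1/1 + 2/2 + 1/1 = 59/6; mean = 59/6 ÷ 12 = 59/72 = 0.819444… → 0.819.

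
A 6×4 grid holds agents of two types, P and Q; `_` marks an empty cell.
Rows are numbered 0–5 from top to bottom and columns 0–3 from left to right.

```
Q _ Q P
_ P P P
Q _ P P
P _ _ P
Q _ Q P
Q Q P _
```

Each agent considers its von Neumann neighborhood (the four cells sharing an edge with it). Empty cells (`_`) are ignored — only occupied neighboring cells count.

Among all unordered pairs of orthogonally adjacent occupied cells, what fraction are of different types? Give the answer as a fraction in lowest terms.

7/17

Scan each occupied cell's neighbors to the right and below so each pair is counted once.
From row 0: 2 unlike of 3 pairs (running 2/3).
From row 1: 0 unlike of 4 pairs (running 2/7).
From row 2: 1 unlike of 3 pairs (running 3/10).
From row 3: 1 unlike of 2 pairs (running 4/12).
From row 4: 2 unlike of 3 pairs (running 6/15).
From row 5: 1 unlike of 2 pairs (running 7/17).
Total adjacent occupied pairs: 17; unlike-type pairs: 7.
7/17 is already in lowest terms.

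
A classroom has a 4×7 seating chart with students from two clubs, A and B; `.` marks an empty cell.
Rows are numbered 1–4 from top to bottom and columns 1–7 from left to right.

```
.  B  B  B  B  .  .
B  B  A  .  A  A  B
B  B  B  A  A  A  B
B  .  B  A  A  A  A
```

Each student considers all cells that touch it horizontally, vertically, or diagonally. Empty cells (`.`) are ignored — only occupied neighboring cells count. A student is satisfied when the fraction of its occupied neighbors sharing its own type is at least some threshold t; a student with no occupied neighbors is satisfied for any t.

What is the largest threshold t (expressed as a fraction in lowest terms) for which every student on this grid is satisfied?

1/7

Row 1: (1,2)B 3/4 · (1,3)B 3/4 · (1,4)B 2/4 · (1,5)B 1/3
Row 2: (2,1)B 4/4 · (2,2)B 6/7 · (2,3)A 1/7 · (2,5)A 4/6 · (2,6)A 3/6 · (2,7)B 1/3
Row 3: (3,1)B 4/4 · (3,2)B 6/7 · (3,3)B 3/6 · (3,4)A 5/7 · (3,5)A 7/7 · (3,6)A 6/8 · (3,7)B 1/5
Row 4: (4,1)B 2/2 · (4,3)B 2/4 · (4,4)A 3/5 · (4,5)A 5/5 · (4,6)A 4/5 · (4,7)A 2/3
The smallest same-type fraction is 1/7 at (2,3), which reduces to 1/7. Any threshold above that leaves this student unsatisfied.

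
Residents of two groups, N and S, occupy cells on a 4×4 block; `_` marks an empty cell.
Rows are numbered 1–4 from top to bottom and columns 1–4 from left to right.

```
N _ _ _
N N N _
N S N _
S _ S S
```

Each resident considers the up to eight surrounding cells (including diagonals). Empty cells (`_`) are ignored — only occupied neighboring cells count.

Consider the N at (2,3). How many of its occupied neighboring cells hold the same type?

Occupied neighbors of (2,3): (2,2)=N, (3,2)=S, (3,3)=N.
Same type (N): 2 of 3.

2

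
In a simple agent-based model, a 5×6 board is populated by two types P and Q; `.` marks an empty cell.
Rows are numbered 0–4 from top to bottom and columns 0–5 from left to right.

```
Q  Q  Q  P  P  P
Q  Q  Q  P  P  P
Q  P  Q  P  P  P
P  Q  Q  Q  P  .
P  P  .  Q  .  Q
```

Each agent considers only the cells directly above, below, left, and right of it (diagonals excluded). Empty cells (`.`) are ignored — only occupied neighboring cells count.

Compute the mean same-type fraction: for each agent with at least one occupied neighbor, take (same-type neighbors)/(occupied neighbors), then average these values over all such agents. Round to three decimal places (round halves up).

0.731

(0,0)Q 2/2
(0,1)Q 3/3
(0,2)Q 2/3
(0,3)P 2/3
(0,4)P 3/3
(0,5)P 2/2
(1,0)Q 3/3
(1,1)Q 3/4
(1,2)Q 3/4
(1,3)P 3/4
(1,4)P 4/4
(1,5)P 3/3
(2,0)Q 1/3
(2,1)P 0/4
(2,2)Q 2/4
(2,3)P 2/4
(2,4)P 4/4
(2,5)P 2/2
(3,0)P 1/3
(3,1)Q 1/4
(3,2)Q 3/3
(3,3)Q 2/4
(3,4)P 1/2
(4,0)P 2/2
(4,1)P 1/2
(4,3)Q 1/1
(4,5)Q — no occupied neighbors
Sum over 26 agents: 2/2 + 3/3 + 2/3 + 2/3 + 3/3 + 2/2 + 3/3 + 3/4 + 3/4 + 3/4 + 4/4 + 3/3 + 1/3 + 0/4 + 2/4 + 2/4 + 4/4 + 2/2 + 1/3 + 1/4 + 3/3 + 2/4 + 1/2 + 2/2 + 1/2 + 1/1 = 19; mean = 19 ÷ 26 = 19/26 = 0.730769… → 0.731.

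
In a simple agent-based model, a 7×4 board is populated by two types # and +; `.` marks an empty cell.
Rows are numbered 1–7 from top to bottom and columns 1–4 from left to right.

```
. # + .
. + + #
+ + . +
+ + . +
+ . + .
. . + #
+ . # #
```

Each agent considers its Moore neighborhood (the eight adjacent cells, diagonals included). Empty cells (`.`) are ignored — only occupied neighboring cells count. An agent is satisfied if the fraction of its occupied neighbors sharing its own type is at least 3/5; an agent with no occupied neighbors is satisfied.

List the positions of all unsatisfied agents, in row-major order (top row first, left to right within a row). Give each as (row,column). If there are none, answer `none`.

(1,2)# 0/3 not
(1,3)+ 2/4 not
(2,2)+ 4/5 satisfied
(2,3)+ 4/6 satisfied
(2,4)# 0/3 not
(3,1)+ 4/4 satisfied
(3,2)+ 5/5 satisfied
(3,4)+ 2/3 satisfied
(4,1)+ 4/4 satisfied
(4,2)+ 5/5 satisfied
(4,4)+ 2/2 satisfied
(5,1)+ 2/2 satisfied
(5,3)+ 3/4 satisfied
(6,3)+ 1/4 not
(6,4)# 2/4 not
(7,1)+ 0/0 satisfied
(7,3)# 2/3 satisfied
(7,4)# 2/3 satisfied

(1,2), (1,3), (2,4), (6,3), (6,4)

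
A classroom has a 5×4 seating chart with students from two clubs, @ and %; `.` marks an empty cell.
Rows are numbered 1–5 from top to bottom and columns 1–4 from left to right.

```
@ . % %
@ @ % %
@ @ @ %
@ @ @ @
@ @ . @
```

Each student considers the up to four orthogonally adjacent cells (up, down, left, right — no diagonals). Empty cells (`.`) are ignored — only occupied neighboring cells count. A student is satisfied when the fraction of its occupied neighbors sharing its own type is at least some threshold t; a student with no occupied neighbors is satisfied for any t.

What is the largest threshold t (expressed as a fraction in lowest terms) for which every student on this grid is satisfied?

Row 1: (1,1)@ 1/1 · (1,3)% 2/2 · (1,4)% 2/2
Row 2: (2,1)@ 3/3 · (2,2)@ 2/3 · (2,3)% 2/4 · (2,4)% 3/3
Row 3: (3,1)@ 3/3 · (3,2)@ 4/4 · (3,3)@ 2/4 · (3,4)% 1/3
Row 4: (4,1)@ 3/3 · (4,2)@ 4/4 · (4,3)@ 3/3 · (4,4)@ 2/3
Row 5: (5,1)@ 2/2 · (5,2)@ 2/2 · (5,4)@ 1/1
The smallest same-type fraction is 1/3 at (3,4), which reduces to 1/3. Any threshold above that leaves this student unsatisfied.

1/3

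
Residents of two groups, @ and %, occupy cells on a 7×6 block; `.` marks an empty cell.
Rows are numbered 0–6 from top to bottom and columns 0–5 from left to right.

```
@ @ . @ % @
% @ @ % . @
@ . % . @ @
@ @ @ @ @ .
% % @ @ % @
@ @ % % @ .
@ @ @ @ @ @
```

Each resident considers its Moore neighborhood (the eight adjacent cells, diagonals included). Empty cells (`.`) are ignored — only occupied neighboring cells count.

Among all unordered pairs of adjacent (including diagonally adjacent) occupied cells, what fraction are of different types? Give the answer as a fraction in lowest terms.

14/31

Scan each occupied cell's neighbors to the right and below (and the two forward diagonals) so each pair is counted once.
Row 0: @(0,0)–@(0,1)= @(0,0)–%(1,0)≠ @(0,0)–@(1,1)= @(0,1)–@(1,1)= @(0,1)–@(1,2)= @(0,1)–%(1,0)≠ @(0,3)–%(0,4)≠ @(0,3)–%(1,3)≠ @(0,3)–@(1,2)= %(0,4)–@(0,5)≠ %(0,4)–@(1,5)≠ %(0,4)–%(1,3)= @(0,5)–@(1,5)=  → 6/13 unlike.
Row 1: %(1,0)–@(1,1)≠ %(1,0)–@(2,0)≠ @(1,1)–@(1,2)= @(1,1)–%(2,2)≠ @(1,1)–@(2,0)= @(1,2)–%(1,3)≠ @(1,2)–%(2,2)≠ %(1,3)–@(2,4)≠ %(1,3)–%(2,2)= @(1,5)–@(2,5)= @(1,5)–@(2,4)=  → 6/11 unlike.
Row 2: @(2,0)–@(3,0)= @(2,0)–@(3,1)= %(2,2)–@(3,2)≠ %(2,2)–@(3,3)≠ %(2,2)–@(3,1)≠ @(2,4)–@(2,5)= @(2,4)–@(3,4)= @(2,4)–@(3,3)= @(2,5)–@(3,4)=  → 3/9 unlike.
Row 3: @(3,0)–@(3,1)= @(3,0)–%(4,0)≠ @(3,0)–%(4,1)≠ @(3,1)–@(3,2)= @(3,1)–%(4,1)≠ @(3,1)–@(4,2)= @(3,1)–%(4,0)≠ @(3,2)–@(3,3)= @(3,2)–@(4,2)= @(3,2)–@(4,3)= @(3,2)–%(4,1)≠ @(3,3)–@(3,4)= @(3,3)–@(4,3)= @(3,3)–%(4,4)≠ @(3,3)–@(4,2)= @(3,4)–%(4,4)≠ @(3,4)–@(4,5)= @(3,4)–@(4,3)=  → 7/18 unlike.
Row 4: %(4,0)–%(4,1)= %(4,0)–@(5,0)≠ %(4,0)–@(5,1)≠ %(4,1)–@(4,2)≠ %(4,1)–@(5,1)≠ %(4,1)–%(5,2)= %(4,1)–@(5,0)≠ @(4,2)–@(4,3)= @(4,2)–%(5,2)≠ @(4,2)–%(5,3)≠ @(4,2)–@(5,1)= @(4,3)–%(4,4)≠ @(4,3)–%(5,3)≠ @(4,3)–@(5,4)= @(4,3)–%(5,2)≠ %(4,4)–@(4,5)≠ %(4,4)–@(5,4)≠ %(4,4)–%(5,3)= @(4,5)–@(5,4)=  → 12/19 unlike.
Row 5: @(5,0)–@(5,1)= @(5,0)–@(6,0)= @(5,0)–@(6,1)= @(5,1)–%(5,2)≠ @(5,1)–@(6,1)= @(5,1)–@(6,2)= @(5,1)–@(6,0)= %(5,2)–%(5,3)= %(5,2)–@(6,2)≠ %(5,2)–@(6,3)≠ %(5,2)–@(6,1)≠ %(5,3)–@(5,4)≠ %(5,3)–@(6,3)≠ %(5,3)–@(6,4)≠ %(5,3)–@(6,2)≠ @(5,4)–@(6,4)= @(5,4)–@(6,5)= @(5,4)–@(6,3)=  → 8/18 unlike.
Row 6: @(6,0)–@(6,1)= @(6,1)–@(6,2)= @(6,2)–@(6,3)= @(6,3)–@(6,4)= @(6,4)–@(6,5)=  → 0/5 unlike.
Total adjacent occupied pairs: 93; unlike-type pairs: 42.
42/93 reduces to 14/31.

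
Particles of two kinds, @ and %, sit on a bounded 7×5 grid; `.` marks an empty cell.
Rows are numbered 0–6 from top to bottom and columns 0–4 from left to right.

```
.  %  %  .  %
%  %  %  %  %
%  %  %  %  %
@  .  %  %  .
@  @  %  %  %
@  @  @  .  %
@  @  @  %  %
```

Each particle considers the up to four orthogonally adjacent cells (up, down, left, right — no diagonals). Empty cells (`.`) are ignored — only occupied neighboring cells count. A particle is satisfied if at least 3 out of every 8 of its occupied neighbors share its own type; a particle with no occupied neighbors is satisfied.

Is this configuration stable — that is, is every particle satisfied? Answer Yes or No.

(0,1)% 2/2 ok
(0,2)% 2/2 ok
(0,4)% 1/1 ok
(1,0)% 2/2 ok
(1,1)% 4/4 ok
(1,2)% 4/4 ok
(1,3)% 3/3 ok
(1,4)% 3/3 ok
(2,0)% 2/3 ok
(2,1)% 3/3 ok
(2,2)% 4/4 ok
(2,3)% 4/4 ok
(2,4)% 2/2 ok
(3,0)@ 1/2 ok
(3,2)% 3/3 ok
(3,3)% 3/3 ok
(4,0)@ 3/3 ok
(4,1)@ 2/3 ok
(4,2)% 2/4 ok
(4,3)% 3/3 ok
(4,4)% 2/2 ok
(5,0)@ 3/3 ok
(5,1)@ 4/4 ok
(5,2)@ 2/3 ok
(5,4)% 2/2 ok
(6,0)@ 2/2 ok
(6,1)@ 3/3 ok
(6,2)@ 2/3 ok
(6,3)% 1/2 ok
(6,4)% 2/2 ok
All meet the threshold, so the configuration is stable.

Yes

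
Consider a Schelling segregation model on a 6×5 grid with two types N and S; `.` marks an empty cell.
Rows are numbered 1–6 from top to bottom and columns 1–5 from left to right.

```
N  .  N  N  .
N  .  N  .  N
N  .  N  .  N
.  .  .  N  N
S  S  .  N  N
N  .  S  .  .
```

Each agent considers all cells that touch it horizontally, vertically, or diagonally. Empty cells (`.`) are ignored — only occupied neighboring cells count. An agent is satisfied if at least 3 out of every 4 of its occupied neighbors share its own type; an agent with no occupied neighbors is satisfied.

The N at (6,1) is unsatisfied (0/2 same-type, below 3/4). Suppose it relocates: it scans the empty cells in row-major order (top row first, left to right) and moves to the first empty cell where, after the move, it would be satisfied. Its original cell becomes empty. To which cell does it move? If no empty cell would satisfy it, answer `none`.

Vacating (6,1). Empty cells in order:
  (1,2): 4/4 same-type → satisfied — stop here.

(1,2)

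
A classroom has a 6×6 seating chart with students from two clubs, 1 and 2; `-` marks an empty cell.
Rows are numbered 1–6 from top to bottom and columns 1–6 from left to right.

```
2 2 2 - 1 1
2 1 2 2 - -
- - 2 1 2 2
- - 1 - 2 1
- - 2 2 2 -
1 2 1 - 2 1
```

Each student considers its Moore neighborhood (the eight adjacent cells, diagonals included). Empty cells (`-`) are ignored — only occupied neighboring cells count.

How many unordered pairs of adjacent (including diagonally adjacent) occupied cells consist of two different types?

25

Scan each occupied cell's neighbors to the right and below (and the two forward diagonals) so each pair is counted once.
Row 1: 2(1,1)–2(1,2)= 2(1,1)–2(2,1)= 2(1,1)–1(2,2)≠ 2(1,2)–2(1,3)= 2(1,2)–1(2,2)≠ 2(1,2)–2(2,3)= 2(1,2)–2(2,1)= 2(1,3)–2(2,3)= 2(1,3)–2(2,4)= 2(1,3)–1(2,2)≠ 1(1,5)–1(1,6)= 1(1,5)–2(2,4)≠  → 4/12 unlike.
Row 2: 2(2,1)–1(2,2)≠ 1(2,2)–2(2,3)≠ 1(2,2)–2(3,3)≠ 2(2,3)–2(2,4)= 2(2,3)–2(3,3)= 2(2,3)–1(3,4)≠ 2(2,4)–1(3,4)≠ 2(2,4)–2(3,5)= 2(2,4)–2(3,3)=  → 5/9 unlike.
Row 3: 2(3,3)–1(3,4)≠ 2(3,3)–1(4,3)≠ 1(3,4)–2(3,5)≠ 1(3,4)–2(4,5)≠ 1(3,4)–1(4,3)= 2(3,5)–2(3,6)= 2(3,5)–2(4,5)= 2(3,5)–1(4,6)≠ 2(3,6)–1(4,6)≠ 2(3,6)–2(4,5)=  → 6/10 unlike.
Row 4: 1(4,3)–2(5,3)≠ 1(4,3)–2(5,4)≠ 2(4,5)–1(4,6)≠ 2(4,5)–2(5,5)= 2(4,5)–2(5,4)= 1(4,6)–2(5,5)≠  → 4/6 unlike.
Row 5: 2(5,3)–2(5,4)= 2(5,3)–1(6,3)≠ 2(5,3)–2(6,2)= 2(5,4)–2(5,5)= 2(5,4)–2(6,5)= 2(5,4)–1(6,3)≠ 2(5,5)–2(6,5)= 2(5,5)–1(6,6)≠  → 3/8 unlike.
Row 6: 1(6,1)–2(6,2)≠ 2(6,2)–1(6,3)≠ 2(6,5)–1(6,6)≠  → 3/3 unlike.
Total adjacent occupied pairs: 48; unlike-type pairs: 25.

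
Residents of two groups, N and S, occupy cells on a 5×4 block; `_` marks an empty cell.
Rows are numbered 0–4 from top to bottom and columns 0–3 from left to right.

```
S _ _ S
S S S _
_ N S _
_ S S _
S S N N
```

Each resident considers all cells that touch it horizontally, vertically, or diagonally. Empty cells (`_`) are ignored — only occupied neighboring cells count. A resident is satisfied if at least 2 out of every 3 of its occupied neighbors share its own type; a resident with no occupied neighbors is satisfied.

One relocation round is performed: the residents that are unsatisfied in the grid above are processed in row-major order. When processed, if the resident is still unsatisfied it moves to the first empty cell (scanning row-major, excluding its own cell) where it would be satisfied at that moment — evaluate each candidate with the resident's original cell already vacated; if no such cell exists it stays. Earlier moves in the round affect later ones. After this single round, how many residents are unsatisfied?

3

Initially unsatisfied (in order): (2,1), (3,2), (4,2), (4,3).
  (2,1): no empty cell satisfies it; stays.
  (3,2) → (0,1).
  (4,2): no empty cell satisfies it; stays.
  (4,3): now satisfied by earlier moves; stays.
Resulting grid:
S S _ S
S S S _
_ N S _
_ S _ _
S S N N
Unsatisfied now: (2,1), (3,1), (4,2).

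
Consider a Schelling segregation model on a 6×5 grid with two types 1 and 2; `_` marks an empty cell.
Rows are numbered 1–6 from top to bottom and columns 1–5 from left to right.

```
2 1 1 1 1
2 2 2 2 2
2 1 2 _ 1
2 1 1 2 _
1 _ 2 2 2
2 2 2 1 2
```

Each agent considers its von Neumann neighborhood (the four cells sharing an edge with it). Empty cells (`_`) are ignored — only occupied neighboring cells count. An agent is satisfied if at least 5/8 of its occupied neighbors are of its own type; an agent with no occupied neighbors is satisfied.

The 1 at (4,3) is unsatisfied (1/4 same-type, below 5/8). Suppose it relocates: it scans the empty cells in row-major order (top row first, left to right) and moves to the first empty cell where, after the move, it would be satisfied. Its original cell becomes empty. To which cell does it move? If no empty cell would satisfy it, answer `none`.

none

Vacating (4,3). Empty cells in order:
  (3,4): 1/4 same-type → still unsatisfied.
  (4,5): 1/3 same-type → still unsatisfied.
  (5,2): 2/4 same-type → still unsatisfied.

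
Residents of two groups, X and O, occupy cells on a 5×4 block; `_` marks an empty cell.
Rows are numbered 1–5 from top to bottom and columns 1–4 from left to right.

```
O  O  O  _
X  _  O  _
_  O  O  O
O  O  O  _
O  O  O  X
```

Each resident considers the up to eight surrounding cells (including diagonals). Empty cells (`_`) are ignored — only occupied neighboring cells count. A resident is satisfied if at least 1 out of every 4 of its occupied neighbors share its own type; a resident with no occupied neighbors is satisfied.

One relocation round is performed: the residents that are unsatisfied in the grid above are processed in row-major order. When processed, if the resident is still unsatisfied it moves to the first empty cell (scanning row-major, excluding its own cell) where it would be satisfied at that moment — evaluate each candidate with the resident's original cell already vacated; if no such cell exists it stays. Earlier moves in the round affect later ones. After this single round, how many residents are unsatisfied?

Initially unsatisfied (in order): (2,1), (5,4).
  (2,1): no empty cell satisfies it; stays.
  (5,4) → (3,1).
Resulting grid:
O O O _
X _ O _
X O O O
O O O _
O O O _
All satisfied now.

0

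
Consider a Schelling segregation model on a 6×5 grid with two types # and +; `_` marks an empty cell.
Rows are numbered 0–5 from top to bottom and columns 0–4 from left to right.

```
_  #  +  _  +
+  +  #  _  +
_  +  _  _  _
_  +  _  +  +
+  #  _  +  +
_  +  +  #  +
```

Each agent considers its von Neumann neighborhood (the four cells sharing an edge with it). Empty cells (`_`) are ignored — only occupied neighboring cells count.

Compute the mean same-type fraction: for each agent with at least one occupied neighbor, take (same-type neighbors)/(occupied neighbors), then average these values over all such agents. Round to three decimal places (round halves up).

Row 0: (0,1)# 0/2 · (0,2)+ 0/2 · (0,4)+ 1/1
Row 1: (1,0)+ 1/1 · (1,1)+ 2/4 · (1,2)# 0/2 · (1,4)+ 1/1
Row 2: (2,1)+ 2/2
Row 3: (3,1)+ 1/2 · (3,3)+ 2/2 · (3,4)+ 2/2
Row 4: (4,0)+ 0/1 · (4,1)# 0/3 · (4,3)+ 2/3 · (4,4)+ 3/3
Row 5: (5,1)+ 1/2 · (5,2)+ 1/2 · (5,3)# 0/3 · (5,4)+ 1/2
Sum over 19 agents: 0/2 + 0/2 + 1/1 + 1/1 + 2/4 + 0/2 + 1/1 + 2/2 + 1/2 + 2/2 + 2/2 + 0/1 + 0/3 + 2/3 + 3/3 + 1/2 + 1/2 + 0/3 + 1/2 = 61/6; mean = 61/6 ÷ 19 = 61/114 = 0.535087… → 0.535.

0.535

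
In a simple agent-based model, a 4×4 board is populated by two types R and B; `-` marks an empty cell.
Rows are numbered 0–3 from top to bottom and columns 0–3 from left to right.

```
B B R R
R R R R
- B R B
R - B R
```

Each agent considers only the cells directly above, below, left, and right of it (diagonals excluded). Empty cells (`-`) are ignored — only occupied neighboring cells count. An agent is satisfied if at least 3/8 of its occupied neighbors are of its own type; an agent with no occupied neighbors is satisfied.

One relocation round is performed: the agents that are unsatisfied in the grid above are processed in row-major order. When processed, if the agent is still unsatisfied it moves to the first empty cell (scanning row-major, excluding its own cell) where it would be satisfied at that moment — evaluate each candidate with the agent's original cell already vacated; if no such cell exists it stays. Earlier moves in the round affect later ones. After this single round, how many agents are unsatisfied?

Initially unsatisfied (in order): (0,1), (2,1), (2,2), (2,3), (3,2), (3,3).
  (0,1) → (3,1).
  (2,1): no empty cell satisfies it; stays.
  (2,2) → (0,1).
  (2,3) → (2,2).
  (3,2): now satisfied by earlier moves; stays.
  (3,3) → (2,0).
Resulting grid:
B R R R
R R R R
R B B -
R B B -
Unsatisfied now: (0,0).

1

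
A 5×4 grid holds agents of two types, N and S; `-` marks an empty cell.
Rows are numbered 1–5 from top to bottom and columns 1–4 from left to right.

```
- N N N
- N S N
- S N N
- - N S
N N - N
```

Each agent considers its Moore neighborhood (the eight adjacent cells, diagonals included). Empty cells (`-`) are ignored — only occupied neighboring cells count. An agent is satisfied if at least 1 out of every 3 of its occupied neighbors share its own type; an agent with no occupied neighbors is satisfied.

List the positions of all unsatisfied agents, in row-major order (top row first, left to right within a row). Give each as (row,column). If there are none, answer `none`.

(2,3), (3,2), (4,4)

(1,2)N 2/3 ok
(1,3)N 4/5 ok
(1,4)N 2/3 ok
(2,2)N 3/5 ok
(2,3)S 1/8 unhappy
(2,4)N 4/5 ok
(3,2)S 1/4 unhappy
(3,3)N 4/7 ok
(3,4)N 3/5 ok
(4,3)N 4/6 ok
(4,4)S 0/4 unhappy
(5,1)N 1/1 ok
(5,2)N 2/2 ok
(5,4)N 1/2 ok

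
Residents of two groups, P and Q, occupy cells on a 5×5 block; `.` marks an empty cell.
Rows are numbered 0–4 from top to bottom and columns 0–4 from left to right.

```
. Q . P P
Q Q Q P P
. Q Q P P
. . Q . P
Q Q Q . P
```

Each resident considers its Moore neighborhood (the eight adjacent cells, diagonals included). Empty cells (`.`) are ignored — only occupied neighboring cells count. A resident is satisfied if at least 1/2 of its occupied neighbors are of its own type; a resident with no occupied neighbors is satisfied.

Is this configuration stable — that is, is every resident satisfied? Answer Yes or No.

(0,1)Q 3/3 ok
(0,3)P 3/4 ok
(0,4)P 3/3 ok
(1,0)Q 3/3 ok
(1,1)Q 5/5 ok
(1,2)Q 4/7 ok
(1,3)P 5/7 ok
(1,4)P 5/5 ok
(2,1)Q 5/5 ok
(2,2)Q 4/6 ok
(2,3)P 4/7 ok
(2,4)P 4/4 ok
(3,2)Q 4/5 ok
(3,4)P 3/3 ok
(4,0)Q 1/1 ok
(4,1)Q 3/3 ok
(4,2)Q 2/2 ok
(4,4)P 1/1 ok
All meet the threshold, so the configuration is stable.

Yes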